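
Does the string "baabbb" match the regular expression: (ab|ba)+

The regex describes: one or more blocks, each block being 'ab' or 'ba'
No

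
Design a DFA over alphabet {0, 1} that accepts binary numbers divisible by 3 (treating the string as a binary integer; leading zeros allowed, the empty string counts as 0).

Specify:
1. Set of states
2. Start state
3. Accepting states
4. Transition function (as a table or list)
One valid DFA (any DFA recognizing the same language is acceptable):
States: {q0, q1, q2}
Start: q0
Accepting: {q0}
Transitions (accepting states marked with *):
State | 0 | 1 | Accepting
-------------------------
q0    | q0 | q1 | *
q1    | q2 | q0 |  
q2    | q1 | q2 |  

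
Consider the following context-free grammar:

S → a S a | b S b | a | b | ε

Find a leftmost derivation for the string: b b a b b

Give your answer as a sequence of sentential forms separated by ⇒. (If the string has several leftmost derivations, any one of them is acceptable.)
Start with S.
Step 1: the leftmost non-terminal is S; apply S → b S b:  b S b
Step 2: the leftmost non-terminal is S; apply S → b S b:  b b S b b
Step 3: the leftmost non-terminal is S; apply S → a:  b b a b b

Final answer: S ⇒ b S b ⇒ b b S b b ⇒ b b a b b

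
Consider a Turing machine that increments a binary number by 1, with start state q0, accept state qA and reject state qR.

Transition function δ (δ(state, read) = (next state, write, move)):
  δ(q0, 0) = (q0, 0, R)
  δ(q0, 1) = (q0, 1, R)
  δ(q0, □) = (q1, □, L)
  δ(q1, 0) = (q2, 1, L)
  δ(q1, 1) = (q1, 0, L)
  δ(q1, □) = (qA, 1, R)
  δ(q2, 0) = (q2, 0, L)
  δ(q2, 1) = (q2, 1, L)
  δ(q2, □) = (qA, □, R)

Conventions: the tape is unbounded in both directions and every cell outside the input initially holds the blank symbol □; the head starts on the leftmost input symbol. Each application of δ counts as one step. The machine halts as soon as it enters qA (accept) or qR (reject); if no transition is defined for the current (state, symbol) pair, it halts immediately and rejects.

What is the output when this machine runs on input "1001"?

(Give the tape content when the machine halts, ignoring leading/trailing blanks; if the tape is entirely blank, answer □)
Step 0: [q0]1001 (head at position 0)
Step 1: δ(q0, 1) = (q0, 1, R)  ⊢  1[q0]001 (head at position 1)
Step 2: δ(q0, 0) = (q0, 0, R)  ⊢  10[q0]01 (head at position 2)
Step 3: δ(q0, 0) = (q0, 0, R)  ⊢  100[q0]1 (head at position 3)
Step 4: δ(q0, 1) = (q0, 1, R)  ⊢  1001[q0]□ (head at position 4)
Step 5: δ(q0, □) = (q1, □, L)  ⊢  100[q1]1□ (head at position 3)
Step 6: δ(q1, 1) = (q1, 0, L)  ⊢  10[q1]00□ (head at position 2)
Step 7: δ(q1, 0) = (q2, 1, L)  ⊢  1[q2]010□ (head at position 1)
Step 8: δ(q2, 0) = (q2, 0, L)  ⊢  [q2]1010□ (head at position 0)
Step 9: δ(q2, 1) = (q2, 1, L)  ⊢  [q2]□1010□ (head at position -1)
Step 10: δ(q2, □) = (qA, □, R)  ⊢  □[qA]1010□ (head at position 0)
The machine is in qA, so it halts and accepts.
Tape content when halted (ignoring surrounding blanks): 1010

Final answer: Output: 1010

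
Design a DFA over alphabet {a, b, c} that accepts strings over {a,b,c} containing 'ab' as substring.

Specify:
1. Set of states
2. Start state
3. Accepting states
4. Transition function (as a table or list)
One valid DFA (any DFA recognizing the same language is acceptable):
States: {q0, q1, q2}
Start: q0
Accepting: {q2}
Transitions (accepting states marked with *):
State | a | b | c | Accepting
-----------------------------
q0    | q1 | q0 | q0 |  
q1    | q1 | q2 | q0 |  
q2    | q2 | q2 | q2 | *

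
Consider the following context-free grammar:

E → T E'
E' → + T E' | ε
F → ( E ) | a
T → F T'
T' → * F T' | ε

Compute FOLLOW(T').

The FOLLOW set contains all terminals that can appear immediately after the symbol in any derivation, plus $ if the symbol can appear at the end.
Useful FIRST sets: FIRST(E') = {+, ε}, FIRST(T') = {*, ε} (both E' and T' are nullable).
FOLLOW(E): E is the start symbol → $; E appears in F → ( E ) followed by ')' → FOLLOW(E) = {), $}.
FOLLOW(E'): E' appears at the right end of E → T E' and of E' → + T E', so FOLLOW(E') ⊇ FOLLOW(E) (the second occurrence adds nothing new). FOLLOW(E') = {), $}.
FOLLOW(T): in E → T E' and E' → + T E', T is followed by E': add FIRST(E') minus ε = {+}; since E' is nullable, also add FOLLOW(E) and FOLLOW(E') = {), $}. FOLLOW(T) = {+, ), $}.
FOLLOW(T'): T' appears at the right end of T → F T' and of T' → * F T', so FOLLOW(T') = FOLLOW(T) = {+, ), $}.

Final answer: {$, ), +}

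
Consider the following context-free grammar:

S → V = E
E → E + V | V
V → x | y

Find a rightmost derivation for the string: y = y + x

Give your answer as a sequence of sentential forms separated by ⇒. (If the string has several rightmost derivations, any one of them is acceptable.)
Start with S.
Step 1: the rightmost non-terminal is S; apply S → V = E:  V = E
Step 2: the rightmost non-terminal is E; apply E → E + V:  V = E + V
Step 3: the rightmost non-terminal is V; apply V → x:  V = E + x
Step 4: the rightmost non-terminal is E; apply E → V:  V = V + x
Step 5: the rightmost non-terminal is V; apply V → y:  V = y + x
Step 6: the rightmost non-terminal is V; apply V → y:  y = y + x

Final answer: S ⇒ V = E ⇒ V = E + V ⇒ V = E + x ⇒ V = V + x ⇒ V = y + x ⇒ y = y + x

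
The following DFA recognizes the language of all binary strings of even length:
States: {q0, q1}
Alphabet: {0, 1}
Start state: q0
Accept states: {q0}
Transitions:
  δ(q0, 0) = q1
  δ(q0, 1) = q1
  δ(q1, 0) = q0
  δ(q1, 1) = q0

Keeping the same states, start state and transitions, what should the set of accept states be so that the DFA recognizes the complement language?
The DFA is complete (every state has a transition on every symbol), so the complement
is recognized by the same DFA with accepting and non-accepting states swapped.
Original accept states: {q0}
Complement accept states = All states - Original accept states
= {q0, q1} - {q0}
= {q1}
Complement language: strings of ODD length

Final answer: {q1}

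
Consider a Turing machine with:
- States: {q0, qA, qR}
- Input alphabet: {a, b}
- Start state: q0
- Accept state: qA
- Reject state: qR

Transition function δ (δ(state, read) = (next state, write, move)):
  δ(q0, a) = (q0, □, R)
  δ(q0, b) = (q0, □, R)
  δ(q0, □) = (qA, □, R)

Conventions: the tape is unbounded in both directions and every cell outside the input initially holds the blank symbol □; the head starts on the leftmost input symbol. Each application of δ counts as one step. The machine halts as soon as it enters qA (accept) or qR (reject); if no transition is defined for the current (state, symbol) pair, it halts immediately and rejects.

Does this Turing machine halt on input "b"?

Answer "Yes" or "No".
Step 0: [q0]b (head at position 0)
Step 1: δ(q0, b) = (q0, □, R)  ⊢  □[q0]□ (head at position 1)
Step 2: δ(q0, □) = (qA, □, R)  ⊢  □□[qA]□ (head at position 2)
The machine is in qA, so it halts and accepts.
It halts after 2 steps.

Final answer: Yes - halts after 2 steps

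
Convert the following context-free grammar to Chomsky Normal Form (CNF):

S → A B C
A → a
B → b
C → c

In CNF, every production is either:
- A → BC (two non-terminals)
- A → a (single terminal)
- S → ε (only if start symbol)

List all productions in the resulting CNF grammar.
The grammar has no ε-productions or unit productions to eliminate.
A → a is already in CNF (single terminal) – keep it.
B → b is already in CNF (single terminal) – keep it.
C → c is already in CNF (single terminal) – keep it.
S → A B C has 3 symbols on the right: break it into binary productions S → A X0, X0 → B C.
Resulting CNF grammar (5 productions): A → a; B → b; C → c; S → A X0; X0 → B C

Final answer: A → a; B → b; C → c; S → A X0; X0 → B C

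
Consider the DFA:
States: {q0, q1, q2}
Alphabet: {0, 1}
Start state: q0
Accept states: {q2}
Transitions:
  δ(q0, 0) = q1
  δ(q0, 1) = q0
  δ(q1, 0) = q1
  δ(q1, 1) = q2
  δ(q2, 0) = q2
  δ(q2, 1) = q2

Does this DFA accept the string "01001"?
Processing string "01001":
  q0 --0--> q1
  q1 --1--> q2
  q2 --0--> q2
  q2 --0--> q2
  q2 --1--> q2
Final state: q2
Accept states: {q2}
q2 is an accept state, so the string is accepted.

Final answer: Yes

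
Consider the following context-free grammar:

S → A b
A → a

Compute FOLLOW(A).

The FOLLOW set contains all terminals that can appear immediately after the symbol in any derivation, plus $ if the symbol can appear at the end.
A occurs only in S → A b, where it is immediately followed by the terminal b. So FOLLOW(A) = {b}.

Final answer: {b}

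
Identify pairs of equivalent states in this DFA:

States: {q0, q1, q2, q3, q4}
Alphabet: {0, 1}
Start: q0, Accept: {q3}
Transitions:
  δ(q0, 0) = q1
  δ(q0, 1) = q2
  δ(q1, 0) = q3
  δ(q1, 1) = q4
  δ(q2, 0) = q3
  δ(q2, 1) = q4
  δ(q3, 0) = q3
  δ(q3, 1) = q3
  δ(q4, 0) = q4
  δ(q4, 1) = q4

Using the table-filling algorithm:
Round 0 – mark pairs where exactly one state is accepting: (q0,q3), (q1,q3), (q2,q3), (q3,q4)
Round 1 – newly marked: (q0,q1) [on 0: q1 vs q3, already marked]; (q0,q2) [on 0: q1 vs q3, already marked]; (q1,q4) [on 0: q3 vs q4, already marked]; (q2,q4) [on 0: q3 vs q4, already marked]
Round 2 – newly marked: (q0,q4) [on 0: q1 vs q4, already marked]
No further pairs can be marked.
(q1, q2) unmarked: δ(q1,0)=q3, δ(q2,0)=q3; δ(q1,1)=q4, δ(q2,1)=q4 → equivalent
Equivalent pairs: (q1, q2)

Final answer: Equivalent pairs: (q1, q2)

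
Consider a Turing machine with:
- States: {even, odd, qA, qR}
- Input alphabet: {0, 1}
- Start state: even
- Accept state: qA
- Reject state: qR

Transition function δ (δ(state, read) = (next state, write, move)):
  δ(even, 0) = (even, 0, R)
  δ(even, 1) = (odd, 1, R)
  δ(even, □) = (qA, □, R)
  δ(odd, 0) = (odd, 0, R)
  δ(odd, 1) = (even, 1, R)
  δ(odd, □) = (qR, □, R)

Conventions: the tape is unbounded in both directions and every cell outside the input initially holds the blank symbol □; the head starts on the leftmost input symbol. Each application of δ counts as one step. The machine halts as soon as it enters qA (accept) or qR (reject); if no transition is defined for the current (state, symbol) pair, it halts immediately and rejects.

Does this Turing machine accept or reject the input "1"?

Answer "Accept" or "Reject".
Step 0: [even]1 (head at position 0)
Step 1: δ(even, 1) = (odd, 1, R)  ⊢  1[odd]□ (head at position 1)
Step 2: δ(odd, □) = (qR, □, R)  ⊢  1□[qR]□ (head at position 2)
The machine is in qR, so it halts and rejects.

Final answer: Reject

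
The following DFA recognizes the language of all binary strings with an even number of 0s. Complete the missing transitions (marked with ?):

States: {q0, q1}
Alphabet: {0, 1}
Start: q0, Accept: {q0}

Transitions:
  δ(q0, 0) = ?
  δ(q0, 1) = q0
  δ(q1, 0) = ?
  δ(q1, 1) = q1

What each state remembers (consistent with the given transitions and accept states):
  q0: an even number of 0s has been read so far
  q1: an odd number of 0s has been read so far
Filling in the missing entries:
  δ(q0, 0): in q0 (an even number of 0s has been read so far), after reading 0 we have: an odd number of 0s has been read so far → q1
  δ(q1, 0): in q1 (an odd number of 0s has been read so far), after reading 0 we have: an even number of 0s has been read so far → q0

Final answer: δ(q0, 0) = q1; δ(q1, 0) = q0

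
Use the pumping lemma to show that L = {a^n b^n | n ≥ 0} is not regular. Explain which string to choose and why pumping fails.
Language: L = {a^n b^n | n ≥ 0} (equal numbers of a's followed by b's)
Step 1: Assume for contradiction that L is regular, with pumping length p.
Step 2: Choose s = a^p b^p. Then s ∈ L (it has p a's followed by p b's) and |s| ≥ p.
Step 3: Consider any decomposition s = xyz with |xy| ≤ p and |y| > 0. Since |xy| ≤ p and the first p symbols of s are all a's, y = a^k for some k with 1 ≤ k ≤ p.
Step 4: Pumping up (i = 2): xy²z = a^(p+k) b^p, which has more a's than b's, so xy²z ∉ L.
This contradicts the pumping lemma, so L is not regular.

Final answer: Choose s = a^p b^p. Since |xy| ≤ p, y = a^k with k ≥ 1. Then xy²z = a^(p+k) b^p ∉ L.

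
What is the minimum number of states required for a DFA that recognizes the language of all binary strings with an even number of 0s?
Language: binary strings with an even number of 0s
Lower bound (Myhill–Nerode): the prefixes ε, 0 are pairwise distinguishable:
  ε vs 0: suffix ε distinguishes them (ε has zero 0s (accepted), 0 has one 0 (rejected))
So any DFA needs at least 2 states.
Upper bound: a DFA with 2 states exists (one state per class above).
Minimum states: 2

Final answer: 2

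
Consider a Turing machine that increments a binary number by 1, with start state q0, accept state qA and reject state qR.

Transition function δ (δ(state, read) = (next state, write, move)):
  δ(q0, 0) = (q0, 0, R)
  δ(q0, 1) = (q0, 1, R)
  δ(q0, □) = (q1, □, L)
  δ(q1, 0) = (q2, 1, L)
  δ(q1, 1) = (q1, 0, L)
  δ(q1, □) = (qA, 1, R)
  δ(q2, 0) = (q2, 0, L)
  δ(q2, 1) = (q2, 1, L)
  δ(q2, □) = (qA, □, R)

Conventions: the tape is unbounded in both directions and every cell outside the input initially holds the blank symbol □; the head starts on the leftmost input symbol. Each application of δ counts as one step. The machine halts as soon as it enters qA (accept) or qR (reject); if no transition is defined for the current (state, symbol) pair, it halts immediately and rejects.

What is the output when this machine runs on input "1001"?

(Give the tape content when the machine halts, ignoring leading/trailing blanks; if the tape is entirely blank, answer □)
Step 0: [q0]1001 (head at position 0)
Step 1: δ(q0, 1) = (q0, 1, R)  ⊢  1[q0]001 (head at position 1)
Step 2: δ(q0, 0) = (q0, 0, R)  ⊢  10[q0]01 (head at position 2)
Step 3: δ(q0, 0) = (q0, 0, R)  ⊢  100[q0]1 (head at position 3)
Step 4: δ(q0, 1) = (q0, 1, R)  ⊢  1001[q0]□ (head at position 4)
Step 5: δ(q0, □) = (q1, □, L)  ⊢  100[q1]1□ (head at position 3)
Step 6: δ(q1, 1) = (q1, 0, L)  ⊢  10[q1]00□ (head at position 2)
Step 7: δ(q1, 0) = (q2, 1, L)  ⊢  1[q2]010□ (head at position 1)
Step 8: δ(q2, 0) = (q2, 0, L)  ⊢  [q2]1010□ (head at position 0)
Step 9: δ(q2, 1) = (q2, 1, L)  ⊢  [q2]□1010□ (head at position -1)
Step 10: δ(q2, □) = (qA, □, R)  ⊢  □[qA]1010□ (head at position 0)
The machine is in qA, so it halts and accepts.
Tape content when halted (ignoring surrounding blanks): 1010

Final answer: Output: 1010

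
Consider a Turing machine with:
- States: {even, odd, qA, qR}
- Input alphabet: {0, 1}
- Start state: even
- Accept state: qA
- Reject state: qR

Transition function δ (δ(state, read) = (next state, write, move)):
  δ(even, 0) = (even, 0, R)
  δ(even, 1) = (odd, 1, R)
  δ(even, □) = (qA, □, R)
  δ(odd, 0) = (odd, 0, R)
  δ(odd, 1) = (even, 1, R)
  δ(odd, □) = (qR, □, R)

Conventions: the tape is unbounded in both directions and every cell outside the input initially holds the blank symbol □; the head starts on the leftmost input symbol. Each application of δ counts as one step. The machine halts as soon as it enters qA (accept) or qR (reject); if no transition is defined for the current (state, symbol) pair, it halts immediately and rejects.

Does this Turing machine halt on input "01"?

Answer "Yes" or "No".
Step 0: [even]01 (head at position 0)
Step 1: δ(even, 0) = (even, 0, R)  ⊢  0[even]1 (head at position 1)
Step 2: δ(even, 1) = (odd, 1, R)  ⊢  01[odd]□ (head at position 2)
Step 3: δ(odd, □) = (qR, □, R)  ⊢  01□[qR]□ (head at position 3)
The machine is in qR, so it halts and rejects.
It halts after 3 steps.

Final answer: Yes - halts after 3 steps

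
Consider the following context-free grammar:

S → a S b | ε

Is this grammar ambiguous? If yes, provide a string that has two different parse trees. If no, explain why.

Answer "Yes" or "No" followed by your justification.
At every step exactly one production applies: if the remaining string to generate is non-empty it starts with a and ends with b, forcing S → a S b; if it is empty, S → ε is forced. Hence each string a^n b^n has exactly one derivation (S → a S b applied n times, then S → ε) and one parse tree.

Final answer: No - the grammar is unambiguous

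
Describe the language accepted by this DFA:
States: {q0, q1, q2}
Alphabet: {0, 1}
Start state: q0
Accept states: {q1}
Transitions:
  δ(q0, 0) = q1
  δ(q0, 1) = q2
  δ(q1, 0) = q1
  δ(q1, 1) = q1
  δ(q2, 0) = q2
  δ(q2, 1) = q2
Analyzing the DFA structure:
Start state: q0
Accept states: {q1}
Interpreting what each state remembers (checking against the transitions):
  q0: nothing has been read yet
  q1: the first symbol was 0
  q2: the first symbol was 1 (trap state)
  δ(q0, 0): in q0 (nothing has been read yet), after reading 0 we have: the first symbol was 0 → q1
  δ(q0, 1): in q0 (nothing has been read yet), after reading 1 we have: the first symbol was 1 (trap state) → q2
  δ(q1, 0): in q1 (the first symbol was 0), after reading 0 we have: the first symbol was 0 → q1
  δ(q1, 1): in q1 (the first symbol was 0), after reading 1 we have: the first symbol was 0 → q1
  δ(q2, 0): in q2 (the first symbol was 1 (trap state)), after reading 0 we have: the first symbol was 1 (trap state) → q2
  δ(q2, 1): in q2 (the first symbol was 1 (trap state)), after reading 1 we have: the first symbol was 1 (trap state) → q2
A string is accepted iff it ends in {q1}, i.e. the first symbol was 0.
Language: All binary strings starting with 0

Final answer: All binary strings starting with 0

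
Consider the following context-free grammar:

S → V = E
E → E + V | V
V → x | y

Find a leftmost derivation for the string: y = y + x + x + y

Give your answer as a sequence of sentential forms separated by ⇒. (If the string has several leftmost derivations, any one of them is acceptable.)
Start with S.
Step 1: the leftmost non-terminal is S; apply S → V = E:  V = E
Step 2: the leftmost non-terminal is V; apply V → y:  y = E
Step 3: the leftmost non-terminal is E; apply E → E + V:  y = E + V
Step 4: the leftmost non-terminal is E; apply E → E + V:  y = E + V + V
Step 5: the leftmost non-terminal is E; apply E → E + V:  y = E + V + V + V
Step 6: the leftmost non-terminal is E; apply E → V:  y = V + V + V + V
Step 7: the leftmost non-terminal is V; apply V → y:  y = y + V + V + V
Step 8: the leftmost non-terminal is V; apply V → x:  y = y + x + V + V
Step 9: the leftmost non-terminal is V; apply V → x:  y = y + x + x + V
Step 10: the leftmost non-terminal is V; apply V → y:  y = y + x + x + y

Final answer: S ⇒ V = E ⇒ y = E ⇒ y = E + V ⇒ y = E + V + V ⇒ y = E + V + V + V ⇒ y = V + V + V + V ⇒ y = y + V + V + V ⇒ y = y + x + V + V ⇒ y = y + x + x + V ⇒ y = y + x + x + y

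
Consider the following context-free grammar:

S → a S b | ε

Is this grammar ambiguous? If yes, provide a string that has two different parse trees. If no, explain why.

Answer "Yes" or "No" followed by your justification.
At every step exactly one production applies: if the remaining string to generate is non-empty it starts with a and ends with b, forcing S → a S b; if it is empty, S → ε is forced. Hence each string a^n b^n has exactly one derivation (S → a S b applied n times, then S → ε) and one parse tree.

Final answer: No - the grammar is unambiguous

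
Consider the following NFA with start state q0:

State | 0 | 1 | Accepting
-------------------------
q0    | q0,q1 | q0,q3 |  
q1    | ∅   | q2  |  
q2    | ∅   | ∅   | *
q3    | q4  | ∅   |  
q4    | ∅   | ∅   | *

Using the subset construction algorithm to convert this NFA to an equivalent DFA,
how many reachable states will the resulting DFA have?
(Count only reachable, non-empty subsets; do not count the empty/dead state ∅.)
Start subset: {q0}
{q0}: on 0 → {q0, q1}, on 1 → {q0, q3}
{q0, q1}: on 0 → {q0, q1}, on 1 → {q0, q2, q3}
{q0, q3}: on 0 → {q0, q1, q4}, on 1 → {q0, q3}
{q0, q2, q3}: on 0 → {q0, q1, q4}, on 1 → {q0, q3}
{q0, q1, q4}: on 0 → {q0, q1}, on 1 → {q0, q2, q3}
Reachable non-empty subsets: {q0}, {q0, q1}, {q0, q3}, {q0, q2, q3}, {q0, q1, q4} — 5 in total.

Final answer: 5 states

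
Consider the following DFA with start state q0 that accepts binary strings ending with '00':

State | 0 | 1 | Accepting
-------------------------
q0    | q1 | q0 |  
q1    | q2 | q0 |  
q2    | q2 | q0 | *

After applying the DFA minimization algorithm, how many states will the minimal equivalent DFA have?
All 3 states are reachable from q0, so none can be removed as unreachable.
Table-filling: first mark every (accepting, non-accepting) pair as distinguishable (accepting: {q2}; non-accepting: {q0, q1}).
Round 1: (q0, q1) on '0' go to q1 and q2, already distinguishable → mark.
Every pair of states is distinguishable, so the DFA is already minimal.
Equivalence classes: {q0}, {q1}, {q2} → 3 states.

Final answer: 3 states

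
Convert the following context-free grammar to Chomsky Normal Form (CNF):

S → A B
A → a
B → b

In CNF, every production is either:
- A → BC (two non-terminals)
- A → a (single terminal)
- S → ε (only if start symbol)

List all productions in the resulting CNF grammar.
The grammar has no ε-productions or unit productions to eliminate.
S → A B is already in CNF (two non-terminals) – keep it.
A → a is already in CNF (single terminal) – keep it.
B → b is already in CNF (single terminal) – keep it.
Resulting CNF grammar (3 productions): A → a; B → b; S → A B

Final answer: A → a; B → b; S → A B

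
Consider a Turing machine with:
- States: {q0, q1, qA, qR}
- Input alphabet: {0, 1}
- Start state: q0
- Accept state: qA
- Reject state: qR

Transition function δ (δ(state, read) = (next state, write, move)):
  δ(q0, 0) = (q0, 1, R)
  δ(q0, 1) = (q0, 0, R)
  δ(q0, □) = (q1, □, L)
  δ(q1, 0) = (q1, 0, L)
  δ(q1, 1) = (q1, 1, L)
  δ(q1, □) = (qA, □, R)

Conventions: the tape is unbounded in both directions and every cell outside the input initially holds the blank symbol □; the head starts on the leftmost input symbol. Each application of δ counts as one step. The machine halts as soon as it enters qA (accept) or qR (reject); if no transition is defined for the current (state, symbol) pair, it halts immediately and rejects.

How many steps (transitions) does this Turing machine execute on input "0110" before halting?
Step 0: [q0]0110 (head at position 0)
Step 1: δ(q0, 0) = (q0, 1, R)  ⊢  1[q0]110 (head at position 1)
Step 2: δ(q0, 1) = (q0, 0, R)  ⊢  10[q0]10 (head at position 2)
Step 3: δ(q0, 1) = (q0, 0, R)  ⊢  100[q0]0 (head at position 3)
Step 4: δ(q0, 0) = (q0, 1, R)  ⊢  1001[q0]□ (head at position 4)
Step 5: δ(q0, □) = (q1, □, L)  ⊢  100[q1]1□ (head at position 3)
Step 6: δ(q1, 1) = (q1, 1, L)  ⊢  10[q1]01□ (head at position 2)
Step 7: δ(q1, 0) = (q1, 0, L)  ⊢  1[q1]001□ (head at position 1)
Step 8: δ(q1, 0) = (q1, 0, L)  ⊢  [q1]1001□ (head at position 0)
Step 9: δ(q1, 1) = (q1, 1, L)  ⊢  [q1]□1001□ (head at position -1)
Step 10: δ(q1, □) = (qA, □, R)  ⊢  □[qA]1001□ (head at position 0)
The machine is in qA, so it halts and accepts.
Number of transitions executed: 10.

Final answer: 10 steps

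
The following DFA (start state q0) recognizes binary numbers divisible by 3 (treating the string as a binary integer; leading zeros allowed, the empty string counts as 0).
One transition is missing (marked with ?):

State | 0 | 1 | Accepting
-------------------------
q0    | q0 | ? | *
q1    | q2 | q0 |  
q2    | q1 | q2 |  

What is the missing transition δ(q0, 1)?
q1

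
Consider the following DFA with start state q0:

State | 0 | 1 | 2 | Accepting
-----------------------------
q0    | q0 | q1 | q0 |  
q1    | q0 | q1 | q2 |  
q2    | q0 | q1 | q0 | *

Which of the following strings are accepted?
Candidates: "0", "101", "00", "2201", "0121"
"0": q0 → q0; q0 is not accepting → rejected
"101": q0 → q1 → q0 → q1; q1 is not accepting → rejected
"00": q0 → q0 → q0; q0 is not accepting → rejected
"2201": q0 → q0 → q0 → q0 → q1; q1 is not accepting → rejected
"0121": q0 → q0 → q1 → q2 → q1; q1 is not accepting → rejected

Final answer: None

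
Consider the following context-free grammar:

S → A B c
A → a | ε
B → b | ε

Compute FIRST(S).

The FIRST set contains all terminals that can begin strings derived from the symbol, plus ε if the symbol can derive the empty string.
FIRST(A) = {a, ε} (A → a | ε) and FIRST(B) = {b, ε} (B → b | ε).
For S → A B c: add FIRST(A) minus ε = {a}; A is nullable, so also add FIRST(B) minus ε = {b}; B is nullable too, so also add FIRST(c) = {c}. The terminal c is never erased, so S is not nullable and ε is not included.
FIRST(S) = {a, b, c}.

Final answer: {a, b, c}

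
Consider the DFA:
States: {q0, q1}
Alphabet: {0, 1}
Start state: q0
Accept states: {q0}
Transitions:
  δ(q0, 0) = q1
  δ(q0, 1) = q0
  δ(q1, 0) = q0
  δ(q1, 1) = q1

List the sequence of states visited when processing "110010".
Starting at q0
Read '1': q0 -> q0
Read '1': q0 -> q0
Read '0': q0 -> q1
Read '0': q1 -> q0
Read '1': q0 -> q0
Read '0': q0 -> q1

Final answer: q0 -> q0 -> q0 -> q1 -> q0 -> q0 -> q1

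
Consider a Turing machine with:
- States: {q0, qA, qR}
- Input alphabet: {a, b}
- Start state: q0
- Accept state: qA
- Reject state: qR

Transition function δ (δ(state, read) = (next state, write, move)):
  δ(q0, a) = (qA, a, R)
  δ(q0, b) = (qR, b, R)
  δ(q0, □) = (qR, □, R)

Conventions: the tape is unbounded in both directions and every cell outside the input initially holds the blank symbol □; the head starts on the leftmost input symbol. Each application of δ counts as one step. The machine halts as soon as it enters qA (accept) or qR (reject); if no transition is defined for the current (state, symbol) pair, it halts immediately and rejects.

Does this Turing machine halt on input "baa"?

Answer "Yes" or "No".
Step 0: [q0]baa (head at position 0)
Step 1: δ(q0, b) = (qR, b, R)  ⊢  b[qR]aa (head at position 1)
The machine is in qR, so it halts and rejects.
It halts after 1 steps.

Final answer: Yes - halts after 1 steps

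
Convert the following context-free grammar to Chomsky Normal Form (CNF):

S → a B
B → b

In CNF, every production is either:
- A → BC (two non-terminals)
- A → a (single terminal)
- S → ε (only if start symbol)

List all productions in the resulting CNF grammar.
The grammar has no ε-productions or unit productions to eliminate.
S → a B has terminal a in a right-hand side of length ≥ 2: introduce T_a → a and use T_a in place of a.
B → b is already in CNF (single terminal) – keep it.
S → a B becomes S → T_a B.
Resulting CNF grammar (3 productions): T_a → a; B → b; S → T_a B

Final answer: T_a → a; B → b; S → T_a B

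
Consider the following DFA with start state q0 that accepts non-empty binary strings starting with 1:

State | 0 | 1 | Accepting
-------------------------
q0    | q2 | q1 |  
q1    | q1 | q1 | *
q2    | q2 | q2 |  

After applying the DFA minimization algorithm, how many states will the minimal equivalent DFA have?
All 3 states are reachable from q0, so none can be removed as unreachable.
Table-filling: first mark every (accepting, non-accepting) pair as distinguishable (accepting: {q1}; non-accepting: {q0, q2}).
Round 1: (q0, q2) on '1' go to q1 and q2, already distinguishable → mark.
Every pair of states is distinguishable, so the DFA is already minimal.
Equivalence classes: {q0}, {q1}, {q2} → 3 states.

Final answer: 3 states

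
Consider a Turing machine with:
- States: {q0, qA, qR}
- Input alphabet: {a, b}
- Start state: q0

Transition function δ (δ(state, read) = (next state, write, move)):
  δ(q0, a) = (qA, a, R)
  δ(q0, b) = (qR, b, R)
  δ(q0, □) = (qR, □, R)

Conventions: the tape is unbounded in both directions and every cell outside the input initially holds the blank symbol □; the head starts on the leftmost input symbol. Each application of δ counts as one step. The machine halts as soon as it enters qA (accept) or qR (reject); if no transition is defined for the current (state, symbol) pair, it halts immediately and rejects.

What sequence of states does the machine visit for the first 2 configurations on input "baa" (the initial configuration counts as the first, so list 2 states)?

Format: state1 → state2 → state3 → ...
Step 0: [q0]baa (head at position 0)
Step 1: δ(q0, b) = (qR, b, R)  ⊢  b[qR]aa (head at position 1)
Reading off the states of these 2 configurations: q0 → qR

Final answer: q0 → qR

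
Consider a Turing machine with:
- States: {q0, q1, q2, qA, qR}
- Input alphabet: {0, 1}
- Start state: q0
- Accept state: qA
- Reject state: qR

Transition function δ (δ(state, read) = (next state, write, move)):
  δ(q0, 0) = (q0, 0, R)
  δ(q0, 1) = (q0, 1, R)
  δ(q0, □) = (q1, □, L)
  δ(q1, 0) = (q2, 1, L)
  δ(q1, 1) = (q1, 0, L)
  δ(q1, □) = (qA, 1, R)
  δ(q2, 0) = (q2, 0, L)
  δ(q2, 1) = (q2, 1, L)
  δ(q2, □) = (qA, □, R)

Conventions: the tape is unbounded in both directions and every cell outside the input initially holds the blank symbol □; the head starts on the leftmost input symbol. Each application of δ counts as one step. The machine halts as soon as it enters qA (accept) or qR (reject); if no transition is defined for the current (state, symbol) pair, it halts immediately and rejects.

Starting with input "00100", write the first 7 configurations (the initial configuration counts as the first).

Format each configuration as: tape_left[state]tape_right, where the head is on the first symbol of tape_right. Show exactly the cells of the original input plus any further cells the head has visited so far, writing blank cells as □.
Step 0: [q0]00100 (head at position 0)
Step 1: δ(q0, 0) = (q0, 0, R)  ⊢  0[q0]0100 (head at position 1)
Step 2: δ(q0, 0) = (q0, 0, R)  ⊢  00[q0]100 (head at position 2)
Step 3: δ(q0, 1) = (q0, 1, R)  ⊢  001[q0]00 (head at position 3)
Step 4: δ(q0, 0) = (q0, 0, R)  ⊢  0010[q0]0 (head at position 4)
Step 5: δ(q0, 0) = (q0, 0, R)  ⊢  00100[q0]□ (head at position 5)
Step 6: δ(q0, □) = (q1, □, L)  ⊢  0010[q1]0□ (head at position 4)

Final answer: [q0]00100 ⊢ 0[q0]0100 ⊢ 00[q0]100 ⊢ 001[q0]00 ⊢ 0010[q0]0 ⊢ 00100[q0]□ ⊢ 0010[q1]0□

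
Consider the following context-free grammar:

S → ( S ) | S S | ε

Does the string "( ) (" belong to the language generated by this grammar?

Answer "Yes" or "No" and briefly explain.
Each production adds parentheses only in matched pairs (S → ( S )) or none at all, so every derived string has equally many '(' and ')'. The string ( ) ( has two '(' and one ')', so it cannot be derived.

Final answer: No - no valid derivation exists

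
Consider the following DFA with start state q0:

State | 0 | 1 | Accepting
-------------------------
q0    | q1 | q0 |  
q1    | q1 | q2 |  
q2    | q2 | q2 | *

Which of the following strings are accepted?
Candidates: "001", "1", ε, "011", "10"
"001": q0 → q1 → q1 → q2; q2 is accepting → accepted
"1": q0 → q0; q0 is not accepting → rejected
ε: q0; q0 is not accepting → rejected
"011": q0 → q1 → q2 → q2; q2 is accepting → accepted
"10": q0 → q0 → q1; q1 is not accepting → rejected

Final answer: "001", "011"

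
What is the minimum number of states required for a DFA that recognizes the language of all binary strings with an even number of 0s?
Language: binary strings with an even number of 0s
Lower bound (Myhill–Nerode): the prefixes ε, 0 are pairwise distinguishable:
  ε vs 0: suffix ε distinguishes them (ε has zero 0s (accepted), 0 has one 0 (rejected))
So any DFA needs at least 2 states.
Upper bound: a DFA with 2 states exists (one state per class above).
Minimum states: 2

Final answer: 2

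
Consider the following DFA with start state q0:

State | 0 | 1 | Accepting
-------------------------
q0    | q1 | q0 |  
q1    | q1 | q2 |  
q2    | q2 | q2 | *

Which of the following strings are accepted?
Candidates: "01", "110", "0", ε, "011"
"01": q0 → q1 → q2; q2 is accepting → accepted
"110": q0 → q0 → q0 → q1; q1 is not accepting → rejected
"0": q0 → q1; q1 is not accepting → rejected
ε: q0; q0 is not accepting → rejected
"011": q0 → q1 → q2 → q2; q2 is accepting → accepted

Final answer: "01", "011"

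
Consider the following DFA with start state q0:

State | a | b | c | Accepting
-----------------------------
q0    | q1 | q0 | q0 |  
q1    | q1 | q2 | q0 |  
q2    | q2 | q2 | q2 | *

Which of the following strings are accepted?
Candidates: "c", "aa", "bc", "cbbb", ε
"c": q0 → q0; q0 is not accepting → rejected
"aa": q0 → q1 → q1; q1 is not accepting → rejected
"bc": q0 → q0 → q0; q0 is not accepting → rejected
"cbbb": q0 → q0 → q0 → q0 → q0; q0 is not accepting → rejected
ε: q0; q0 is not accepting → rejected

Final answer: None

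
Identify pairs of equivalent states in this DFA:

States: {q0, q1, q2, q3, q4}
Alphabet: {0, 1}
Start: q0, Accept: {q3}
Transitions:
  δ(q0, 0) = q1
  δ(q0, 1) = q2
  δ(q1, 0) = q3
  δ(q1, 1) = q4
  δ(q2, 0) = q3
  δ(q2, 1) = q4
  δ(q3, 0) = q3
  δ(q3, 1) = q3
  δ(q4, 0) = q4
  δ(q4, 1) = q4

Using the table-filling algorithm:
Round 0 – mark pairs where exactly one state is accepting: (q0,q3), (q1,q3), (q2,q3), (q3,q4)
Round 1 – newly marked: (q0,q1) [on 0: q1 vs q3, already marked]; (q0,q2) [on 0: q1 vs q3, already marked]; (q1,q4) [on 0: q3 vs q4, already marked]; (q2,q4) [on 0: q3 vs q4, already marked]
Round 2 – newly marked: (q0,q4) [on 0: q1 vs q4, already marked]
No further pairs can be marked.
(q1, q2) unmarked: δ(q1,0)=q3, δ(q2,0)=q3; δ(q1,1)=q4, δ(q2,1)=q4 → equivalent
Equivalent pairs: (q1, q2)

Final answer: Equivalent pairs: (q1, q2)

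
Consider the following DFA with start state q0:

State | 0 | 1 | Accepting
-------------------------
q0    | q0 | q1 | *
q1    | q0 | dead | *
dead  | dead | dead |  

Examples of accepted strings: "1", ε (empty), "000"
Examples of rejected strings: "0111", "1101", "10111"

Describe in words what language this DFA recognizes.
binary strings with no two consecutive 1s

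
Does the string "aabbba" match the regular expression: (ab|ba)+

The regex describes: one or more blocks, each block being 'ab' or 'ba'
No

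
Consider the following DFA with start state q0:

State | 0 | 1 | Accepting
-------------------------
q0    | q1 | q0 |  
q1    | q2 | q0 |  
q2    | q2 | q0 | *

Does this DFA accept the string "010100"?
Start in q0.
Read '0': q0 → q1
Read '1': q1 → q0
Read '0': q0 → q1
Read '1': q1 → q0
Read '0': q0 → q1
Read '0': q1 → q2
Final state q2 is accepting, so the string is accepted.

Final answer: Yes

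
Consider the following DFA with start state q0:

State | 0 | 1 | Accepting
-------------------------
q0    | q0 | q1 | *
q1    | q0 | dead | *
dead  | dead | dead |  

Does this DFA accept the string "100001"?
Start in q0.
Read '1': q0 → q1
Read '0': q1 → q0
Read '0': q0 → q0
Read '0': q0 → q0
Read '0': q0 → q0
Read '1': q0 → q1
Final state q1 is accepting, so the string is accepted.

Final answer: Yes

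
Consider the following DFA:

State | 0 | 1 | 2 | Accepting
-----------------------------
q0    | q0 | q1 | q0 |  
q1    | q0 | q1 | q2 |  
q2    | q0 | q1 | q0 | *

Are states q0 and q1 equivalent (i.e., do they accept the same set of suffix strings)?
Try the suffix "2".
From q0: q0 → q0 — not accepting.
From q1: q1 → q2 — accepting.
The two states disagree on this suffix, so they are not equivalent.

Final answer: No. Distinguishing string: "2" - accepted from q1 but not from q0.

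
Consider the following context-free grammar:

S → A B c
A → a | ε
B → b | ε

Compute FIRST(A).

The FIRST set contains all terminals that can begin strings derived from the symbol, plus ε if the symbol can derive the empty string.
A → a contributes a; A → ε makes A nullable, contributing ε. FIRST(A) = {a, ε}.

Final answer: {a, ε}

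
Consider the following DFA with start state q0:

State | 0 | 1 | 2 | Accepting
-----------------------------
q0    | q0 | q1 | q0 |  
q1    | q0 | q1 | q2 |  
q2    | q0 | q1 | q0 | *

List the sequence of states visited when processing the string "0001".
q0 → q0 → q0 → q0 → q1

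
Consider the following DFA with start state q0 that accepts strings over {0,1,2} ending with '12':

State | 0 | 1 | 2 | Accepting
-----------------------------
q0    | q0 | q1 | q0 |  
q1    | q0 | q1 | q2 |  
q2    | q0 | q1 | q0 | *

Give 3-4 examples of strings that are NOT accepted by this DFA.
Any strings that end in a non-accepting state work; for example:
"000": q0 → q0 → q0 → q0; q0 is not accepting → rejected
"0022": q0 → q0 → q0 → q0 → q0; q0 is not accepting → rejected
"0100": q0 → q0 → q1 → q0 → q0; q0 is not accepting → rejected
"2221": q0 → q0 → q0 → q0 → q1; q1 is not accepting → rejected

Final answer: "000", "0022", "0100", "2221"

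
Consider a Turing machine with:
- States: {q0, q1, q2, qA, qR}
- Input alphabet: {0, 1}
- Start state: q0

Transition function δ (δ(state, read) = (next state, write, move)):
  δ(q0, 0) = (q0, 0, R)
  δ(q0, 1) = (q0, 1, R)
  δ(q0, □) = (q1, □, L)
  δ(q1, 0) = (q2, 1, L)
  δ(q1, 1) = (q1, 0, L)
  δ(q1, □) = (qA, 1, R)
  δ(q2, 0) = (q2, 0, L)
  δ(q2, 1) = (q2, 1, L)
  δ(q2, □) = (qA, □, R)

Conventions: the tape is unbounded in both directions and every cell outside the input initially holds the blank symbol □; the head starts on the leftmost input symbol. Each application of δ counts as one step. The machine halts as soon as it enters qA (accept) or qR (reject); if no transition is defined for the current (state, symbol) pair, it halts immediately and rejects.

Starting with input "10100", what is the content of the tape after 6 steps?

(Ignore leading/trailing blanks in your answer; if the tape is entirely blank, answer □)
Step 0: [q0]10100 (head at position 0)
Step 1: δ(q0, 1) = (q0, 1, R)  ⊢  1[q0]0100 (head at position 1)
Step 2: δ(q0, 0) = (q0, 0, R)  ⊢  10[q0]100 (head at position 2)
Step 3: δ(q0, 1) = (q0, 1, R)  ⊢  101[q0]00 (head at position 3)
Step 4: δ(q0, 0) = (q0, 0, R)  ⊢  1010[q0]0 (head at position 4)
Step 5: δ(q0, 0) = (q0, 0, R)  ⊢  10100[q0]□ (head at position 5)
Step 6: δ(q0, □) = (q1, □, L)  ⊢  1010[q1]0□ (head at position 4)
Tape after 6 steps (ignoring surrounding blanks): 10100

Final answer: Tape: 10100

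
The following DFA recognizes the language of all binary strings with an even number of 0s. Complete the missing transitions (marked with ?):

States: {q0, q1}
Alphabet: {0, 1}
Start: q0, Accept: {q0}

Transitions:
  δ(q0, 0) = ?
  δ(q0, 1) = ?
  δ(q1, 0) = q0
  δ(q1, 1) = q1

What each state remembers (consistent with the given transitions and accept states):
  q0: an even number of 0s has been read so far
  q1: an odd number of 0s has been read so far
Filling in the missing entries:
  δ(q0, 0): in q0 (an even number of 0s has been read so far), after reading 0 we have: an odd number of 0s has been read so far → q1
  δ(q0, 1): in q0 (an even number of 0s has been read so far), after reading 1 we have: an even number of 0s has been read so far → q0

Final answer: δ(q0, 0) = q1; δ(q0, 1) = q0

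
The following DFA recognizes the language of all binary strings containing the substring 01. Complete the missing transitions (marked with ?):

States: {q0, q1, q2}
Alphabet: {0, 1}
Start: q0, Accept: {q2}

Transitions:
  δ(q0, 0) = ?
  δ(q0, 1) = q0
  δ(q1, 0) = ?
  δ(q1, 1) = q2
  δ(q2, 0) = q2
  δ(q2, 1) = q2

What each state remembers (consistent with the given transitions and accept states):
  q0: 01 not seen yet and the last symbol was not 0
  q1: 01 not seen yet and the last symbol was 0
  q2: the substring 01 has already been seen
Filling in the missing entries:
  δ(q0, 0): in q0 (01 not seen yet and the last symbol was not 0), after reading 0 we have: 01 not seen yet and the last symbol was 0 → q1
  δ(q1, 0): in q1 (01 not seen yet and the last symbol was 0), after reading 0 we have: 01 not seen yet and the last symbol was 0 → q1

Final answer: δ(q0, 0) = q1; δ(q1, 0) = q1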